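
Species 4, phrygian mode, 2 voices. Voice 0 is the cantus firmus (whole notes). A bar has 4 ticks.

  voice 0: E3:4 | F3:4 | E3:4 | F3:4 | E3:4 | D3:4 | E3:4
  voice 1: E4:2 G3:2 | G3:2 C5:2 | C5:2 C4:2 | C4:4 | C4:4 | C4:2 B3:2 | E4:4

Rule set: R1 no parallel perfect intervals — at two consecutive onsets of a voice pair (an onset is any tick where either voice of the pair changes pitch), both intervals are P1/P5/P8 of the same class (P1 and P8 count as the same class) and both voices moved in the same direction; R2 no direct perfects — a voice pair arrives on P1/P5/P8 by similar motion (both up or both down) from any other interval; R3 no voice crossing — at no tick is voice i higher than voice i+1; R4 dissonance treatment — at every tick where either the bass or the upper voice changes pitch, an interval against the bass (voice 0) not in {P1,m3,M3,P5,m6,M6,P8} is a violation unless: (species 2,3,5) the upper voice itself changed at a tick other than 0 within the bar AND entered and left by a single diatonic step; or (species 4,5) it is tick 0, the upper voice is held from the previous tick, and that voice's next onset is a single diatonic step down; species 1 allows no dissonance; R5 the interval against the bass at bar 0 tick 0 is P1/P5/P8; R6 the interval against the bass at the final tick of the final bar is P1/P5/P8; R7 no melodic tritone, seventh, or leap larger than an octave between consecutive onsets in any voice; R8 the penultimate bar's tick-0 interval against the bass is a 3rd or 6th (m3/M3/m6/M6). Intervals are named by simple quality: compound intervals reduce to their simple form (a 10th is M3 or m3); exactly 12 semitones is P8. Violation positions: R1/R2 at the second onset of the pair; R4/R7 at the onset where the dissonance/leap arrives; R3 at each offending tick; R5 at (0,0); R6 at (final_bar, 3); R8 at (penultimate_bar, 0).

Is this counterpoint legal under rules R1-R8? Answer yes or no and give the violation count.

No (4 violations)

bar 0: v0=E3 v1=E4 (P8)
bar 1: v0=F3 v1=G3 (M2)
bar 2: v0=E3 v1=C5 (m6)
bar 3: v0=F3 v1=C4 (P5)
bar 4: v0=E3 v1=C4 (m6)
bar 5: v0=D3 v1=C4 (m7)
bar 6: v0=E3 v1=E4 (P8)
  R4 @ bar1.0: F3/G3 M2 untreated
  R7 @ bar1.2: G3->C5 leap 17st
  R8 @ bar5.0: penult m7 not 3rd/6th
  R2 @ bar6.0: D3/B3 M6 -> E3/E4 P8 similar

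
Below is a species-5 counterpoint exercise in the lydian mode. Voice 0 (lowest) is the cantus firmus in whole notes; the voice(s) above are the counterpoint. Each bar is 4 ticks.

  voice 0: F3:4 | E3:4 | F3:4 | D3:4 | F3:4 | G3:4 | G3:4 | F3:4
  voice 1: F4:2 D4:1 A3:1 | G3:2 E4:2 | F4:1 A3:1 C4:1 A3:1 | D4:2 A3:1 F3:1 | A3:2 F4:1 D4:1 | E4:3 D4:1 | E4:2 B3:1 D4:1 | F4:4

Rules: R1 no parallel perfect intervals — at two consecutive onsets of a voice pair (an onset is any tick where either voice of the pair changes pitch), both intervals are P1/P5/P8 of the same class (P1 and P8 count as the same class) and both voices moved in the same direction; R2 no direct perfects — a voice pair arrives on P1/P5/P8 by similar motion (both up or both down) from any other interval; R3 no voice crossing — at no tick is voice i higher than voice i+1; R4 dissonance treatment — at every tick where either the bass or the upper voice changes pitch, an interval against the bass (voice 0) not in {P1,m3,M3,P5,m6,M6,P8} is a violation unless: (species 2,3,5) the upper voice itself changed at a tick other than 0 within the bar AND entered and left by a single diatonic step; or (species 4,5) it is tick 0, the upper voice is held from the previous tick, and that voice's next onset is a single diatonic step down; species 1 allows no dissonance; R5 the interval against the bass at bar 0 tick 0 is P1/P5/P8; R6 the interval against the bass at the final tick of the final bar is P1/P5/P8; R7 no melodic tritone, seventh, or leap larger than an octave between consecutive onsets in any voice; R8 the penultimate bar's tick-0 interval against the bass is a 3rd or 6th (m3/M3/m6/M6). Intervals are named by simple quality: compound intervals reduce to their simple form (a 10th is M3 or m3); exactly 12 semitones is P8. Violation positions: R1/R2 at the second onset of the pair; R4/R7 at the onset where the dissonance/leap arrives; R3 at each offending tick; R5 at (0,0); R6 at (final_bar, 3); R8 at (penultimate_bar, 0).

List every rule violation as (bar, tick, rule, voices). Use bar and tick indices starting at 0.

bar 0: v0=F3 v1=F4 downbeat P8
bar 1: v0=E3 v1=G3 downbeat m3
bar 2: v0=F3 v1=F4 downbeat P8
bar 3: v0=D3 v1=D4 downbeat P8
bar 4: v0=F3 v1=A3 downbeat M3
bar 5: v0=G3 v1=E4 downbeat M6
bar 6: v0=G3 v1=E4 downbeat M6
bar 7: v0=F3 v1=F4 downbeat P8
  -> R1 @ bar 2 tick 0 v(0, 1): E3/E4 P8 -> F3/F4 P8 similar

(2, 0, R1, (0, 1))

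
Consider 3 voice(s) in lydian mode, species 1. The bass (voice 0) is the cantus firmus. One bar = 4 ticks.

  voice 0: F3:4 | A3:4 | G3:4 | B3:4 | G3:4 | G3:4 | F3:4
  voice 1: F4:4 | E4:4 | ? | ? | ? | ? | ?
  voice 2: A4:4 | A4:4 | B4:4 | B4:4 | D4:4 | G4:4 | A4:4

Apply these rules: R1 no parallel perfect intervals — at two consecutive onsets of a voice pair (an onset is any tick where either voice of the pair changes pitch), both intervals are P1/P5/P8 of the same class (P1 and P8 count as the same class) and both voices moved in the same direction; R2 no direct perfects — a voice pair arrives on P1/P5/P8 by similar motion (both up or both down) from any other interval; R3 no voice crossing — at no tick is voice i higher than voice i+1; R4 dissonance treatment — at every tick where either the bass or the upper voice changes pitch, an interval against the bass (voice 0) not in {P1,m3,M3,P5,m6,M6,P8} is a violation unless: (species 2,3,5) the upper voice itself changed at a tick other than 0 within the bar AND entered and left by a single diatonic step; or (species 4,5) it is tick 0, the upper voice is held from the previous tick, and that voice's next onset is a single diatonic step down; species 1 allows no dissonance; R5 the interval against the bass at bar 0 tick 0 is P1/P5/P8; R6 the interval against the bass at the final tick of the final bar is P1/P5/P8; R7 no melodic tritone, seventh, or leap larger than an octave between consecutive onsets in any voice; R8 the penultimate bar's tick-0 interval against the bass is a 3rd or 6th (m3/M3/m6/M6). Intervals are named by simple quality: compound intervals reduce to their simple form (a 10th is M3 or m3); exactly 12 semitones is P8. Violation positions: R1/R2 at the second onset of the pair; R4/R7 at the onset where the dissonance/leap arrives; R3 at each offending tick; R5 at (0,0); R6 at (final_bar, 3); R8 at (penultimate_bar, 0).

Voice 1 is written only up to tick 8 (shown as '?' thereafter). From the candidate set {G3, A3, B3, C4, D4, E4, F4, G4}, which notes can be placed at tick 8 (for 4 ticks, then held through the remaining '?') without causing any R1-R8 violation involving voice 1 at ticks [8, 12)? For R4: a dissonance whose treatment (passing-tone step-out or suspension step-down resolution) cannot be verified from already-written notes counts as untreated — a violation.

G3: violates R2
A3: violates R4
B3: legal
C4: violates R4
D4: violates R1
E4: legal
F4: violates R4
G4: legal

{B3, E4, G4}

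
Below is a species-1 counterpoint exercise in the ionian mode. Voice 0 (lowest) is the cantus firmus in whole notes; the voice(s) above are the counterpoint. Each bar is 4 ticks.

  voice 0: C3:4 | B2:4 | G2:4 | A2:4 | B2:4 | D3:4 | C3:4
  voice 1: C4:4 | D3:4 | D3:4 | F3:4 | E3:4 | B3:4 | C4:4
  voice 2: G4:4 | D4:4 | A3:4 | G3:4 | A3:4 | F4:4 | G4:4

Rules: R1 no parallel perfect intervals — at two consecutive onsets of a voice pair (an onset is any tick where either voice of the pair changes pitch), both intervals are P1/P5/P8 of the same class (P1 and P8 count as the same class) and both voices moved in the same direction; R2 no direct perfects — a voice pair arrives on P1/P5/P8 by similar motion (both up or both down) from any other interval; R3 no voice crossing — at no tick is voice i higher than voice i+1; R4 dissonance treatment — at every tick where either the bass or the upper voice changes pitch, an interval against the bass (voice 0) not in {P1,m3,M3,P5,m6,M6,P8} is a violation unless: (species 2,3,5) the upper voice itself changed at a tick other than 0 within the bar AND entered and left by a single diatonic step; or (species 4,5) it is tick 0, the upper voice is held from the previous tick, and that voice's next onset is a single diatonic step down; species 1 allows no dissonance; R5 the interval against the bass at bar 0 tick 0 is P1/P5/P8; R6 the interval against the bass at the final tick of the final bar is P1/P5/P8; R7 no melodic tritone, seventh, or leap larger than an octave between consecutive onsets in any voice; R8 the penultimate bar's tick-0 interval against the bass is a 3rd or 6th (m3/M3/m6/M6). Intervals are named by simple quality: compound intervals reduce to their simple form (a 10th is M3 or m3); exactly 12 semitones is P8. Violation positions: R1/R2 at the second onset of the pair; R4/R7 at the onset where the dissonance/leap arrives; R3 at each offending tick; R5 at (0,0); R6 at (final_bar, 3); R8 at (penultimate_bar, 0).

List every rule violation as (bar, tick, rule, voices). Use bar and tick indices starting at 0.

(1, 0, R2, (1, 2))
(1, 0, R7, (1,))
(2, 0, R4, (0, 2))
(3, 0, R4, (0, 2))
(4, 0, R4, (0, 1))
(4, 0, R4, (0, 2))
(6, 0, R2, (1, 2))

bar 0: v0=C3 v1=C4 v2=G4 downbeat P5
bar 1: v0=B2 v1=D3 v2=D4 downbeat m3
bar 2: v0=G2 v1=D3 v2=A3 downbeat M2
bar 3: v0=A2 v1=F3 v2=G3 downbeat m7
bar 4: v0=B2 v1=E3 v2=A3 downbeat m7
bar 5: v0=D3 v1=B3 v2=F4 downbeat m3
bar 6: v0=C3 v1=C4 v2=G4 downbeat P5
  -> R2 @ bar 1 tick 0 v(1, 2): C4/G4 P5 -> D3/D4 P8 similar
  -> R7 @ bar 1 tick 0 v(1,): C4->D3 leap 10st
  -> R4 @ bar 2 tick 0 v(0, 2): G2/A3 M2 untreated
  -> R4 @ bar 3 tick 0 v(0, 2): A2/G3 m7 untreated
  -> R4 @ bar 4 tick 0 v(0, 1): B2/E3 P4 untreated
  -> R4 @ bar 4 tick 0 v(0, 2): B2/A3 m7 untreated
  -> R2 @ bar 6 tick 0 v(1, 2): B3/F4 TT -> C4/G4 P5 similar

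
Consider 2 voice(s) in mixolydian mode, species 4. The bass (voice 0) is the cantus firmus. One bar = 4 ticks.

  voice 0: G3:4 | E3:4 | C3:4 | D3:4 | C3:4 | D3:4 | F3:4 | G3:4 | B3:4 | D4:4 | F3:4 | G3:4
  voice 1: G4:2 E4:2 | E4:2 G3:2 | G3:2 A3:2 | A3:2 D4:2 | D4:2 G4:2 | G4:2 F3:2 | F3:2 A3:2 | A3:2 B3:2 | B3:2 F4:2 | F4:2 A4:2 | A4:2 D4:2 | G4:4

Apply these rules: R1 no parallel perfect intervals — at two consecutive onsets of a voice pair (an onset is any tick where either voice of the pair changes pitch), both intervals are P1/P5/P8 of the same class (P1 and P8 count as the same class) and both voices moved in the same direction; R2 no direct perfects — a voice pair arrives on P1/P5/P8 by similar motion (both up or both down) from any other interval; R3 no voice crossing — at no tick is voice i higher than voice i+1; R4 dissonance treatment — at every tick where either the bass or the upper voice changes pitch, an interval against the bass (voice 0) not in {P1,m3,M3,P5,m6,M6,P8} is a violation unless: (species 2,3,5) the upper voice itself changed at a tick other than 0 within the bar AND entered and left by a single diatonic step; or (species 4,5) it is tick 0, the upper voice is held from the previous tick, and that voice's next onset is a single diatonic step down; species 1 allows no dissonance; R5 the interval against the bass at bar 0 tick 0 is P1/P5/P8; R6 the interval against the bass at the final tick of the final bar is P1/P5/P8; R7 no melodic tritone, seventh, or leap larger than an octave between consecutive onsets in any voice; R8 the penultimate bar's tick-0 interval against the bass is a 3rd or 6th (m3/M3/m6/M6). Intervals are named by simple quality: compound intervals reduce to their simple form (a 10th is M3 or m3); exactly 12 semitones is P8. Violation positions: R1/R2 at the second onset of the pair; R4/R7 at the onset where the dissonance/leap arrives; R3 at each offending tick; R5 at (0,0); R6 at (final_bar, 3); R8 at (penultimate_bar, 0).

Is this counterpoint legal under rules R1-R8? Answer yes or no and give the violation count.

No (7 violations)

bar 0: v0=G3 v1=G4 (P8)
bar 1: v0=E3 v1=E4 (P8)
bar 2: v0=C3 v1=G3 (P5)
bar 3: v0=D3 v1=A3 (P5)
bar 4: v0=C3 v1=D4 (M2)
bar 5: v0=D3 v1=G4 (P4)
bar 6: v0=F3 v1=F3 (P1)
bar 7: v0=G3 v1=A3 (M2)
bar 8: v0=B3 v1=B3 (P1)
bar 9: v0=D4 v1=F4 (m3)
bar 10: v0=F3 v1=A4 (M3)
bar 11: v0=G3 v1=G4 (P8)
  R4 @ bar4.0: C3/D4 M2 untreated
  R4 @ bar5.0: D3/G4 P4 untreated
  R7 @ bar5.2: G4->F3 leap 14st
  R4 @ bar7.0: G3/A3 M2 untreated
  R4 @ bar8.2: B3/F4 TT untreated
  R7 @ bar8.2: B3->F4 leap 6st
  R2 @ bar11.0: F3/D4 M6 -> G3/G4 P8 similar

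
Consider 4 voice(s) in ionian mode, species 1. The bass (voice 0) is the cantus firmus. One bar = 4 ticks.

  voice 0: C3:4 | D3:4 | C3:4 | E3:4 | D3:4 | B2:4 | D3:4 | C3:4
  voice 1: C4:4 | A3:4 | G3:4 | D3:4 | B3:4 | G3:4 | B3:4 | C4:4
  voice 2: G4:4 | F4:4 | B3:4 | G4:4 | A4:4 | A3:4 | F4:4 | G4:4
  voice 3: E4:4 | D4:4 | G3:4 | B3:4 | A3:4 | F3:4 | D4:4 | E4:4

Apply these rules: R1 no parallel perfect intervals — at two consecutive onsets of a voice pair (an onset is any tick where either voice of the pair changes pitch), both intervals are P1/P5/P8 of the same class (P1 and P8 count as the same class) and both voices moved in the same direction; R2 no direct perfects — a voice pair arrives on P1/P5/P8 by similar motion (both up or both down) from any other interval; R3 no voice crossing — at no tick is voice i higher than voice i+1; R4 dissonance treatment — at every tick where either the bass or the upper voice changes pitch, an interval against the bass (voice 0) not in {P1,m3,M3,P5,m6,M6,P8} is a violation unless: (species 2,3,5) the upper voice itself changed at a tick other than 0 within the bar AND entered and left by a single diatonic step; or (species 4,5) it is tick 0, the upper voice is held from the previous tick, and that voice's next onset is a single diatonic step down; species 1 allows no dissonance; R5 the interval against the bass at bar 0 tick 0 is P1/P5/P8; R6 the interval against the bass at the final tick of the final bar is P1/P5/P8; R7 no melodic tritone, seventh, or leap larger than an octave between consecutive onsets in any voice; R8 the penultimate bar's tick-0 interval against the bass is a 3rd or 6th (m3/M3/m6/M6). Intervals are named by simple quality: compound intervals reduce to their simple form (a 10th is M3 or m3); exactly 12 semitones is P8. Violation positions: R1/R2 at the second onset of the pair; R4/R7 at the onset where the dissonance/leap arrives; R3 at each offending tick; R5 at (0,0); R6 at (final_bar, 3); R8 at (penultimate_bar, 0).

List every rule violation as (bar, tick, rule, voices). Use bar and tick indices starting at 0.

(0, 0, R3, (2, 3))
(0, 0, R5, (0, 3))
(0, 1, R3, (2, 3))
(0, 2, R3, (2, 3))
(0, 3, R3, (2, 3))
(1, 0, R3, (2, 3))
(1, 1, R3, (2, 3))
(1, 2, R3, (2, 3))
(1, 3, R3, (2, 3))
(2, 0, R1, (0, 1))
(2, 0, R2, (0, 3))
(2, 0, R2, (1, 3))
(2, 0, R3, (2, 3))
(2, 0, R4, (0, 2))
(2, 0, R7, (2,))
(2, 1, R3, (2, 3))
(2, 2, R3, (2, 3))
(2, 3, R3, (2, 3))
(3, 0, R1, (0, 3))
(3, 0, R3, (0, 1))
(3, 0, R3, (2, 3))
(3, 0, R4, (0, 1))
(3, 1, R3, (0, 1))
(3, 1, R3, (2, 3))
(3, 2, R3, (0, 1))
(3, 2, R3, (2, 3))
(3, 3, R3, (0, 1))
(3, 3, R3, (2, 3))
(4, 0, R1, (0, 3))
(4, 0, R3, (2, 3))
(4, 1, R3, (2, 3))
(4, 2, R3, (2, 3))
(4, 3, R3, (2, 3))
(5, 0, R3, (2, 3))
(5, 0, R4, (0, 2))
(5, 0, R4, (0, 3))
(5, 1, R3, (2, 3))
(5, 2, R3, (2, 3))
(5, 3, R3, (2, 3))
(6, 0, R2, (0, 3))
(6, 0, R3, (2, 3))
(6, 0, R8, (0, 3))
(6, 1, R3, (2, 3))
(6, 2, R3, (2, 3))
(6, 3, R3, (2, 3))
(7, 0, R2, (1, 2))
(7, 0, R3, (2, 3))
(7, 1, R3, (2, 3))
(7, 2, R3, (2, 3))
(7, 3, R3, (2, 3))
(7, 3, R6, (0, 3))

bar 0: v0=C3 v1=C4 v2=G4 v3=E4 downbeat M3
bar 1: v0=D3 v1=A3 v2=F4 v3=D4 downbeat P8
bar 2: v0=C3 v1=G3 v2=B3 v3=G3 downbeat P5
bar 3: v0=E3 v1=D3 v2=G4 v3=B3 downbeat P5
bar 4: v0=D3 v1=B3 v2=A4 v3=A3 downbeat P5
bar 5: v0=B2 v1=G3 v2=A3 v3=F3 downbeat TT
bar 6: v0=D3 v1=B3 v2=F4 v3=D4 downbeat P8
bar 7: v0=C3 v1=C4 v2=G4 v3=E4 downbeat M3
  -> R3 @ bar 0 tick 0 v(2, 3): G4 above E4
  -> R5 @ bar 0 tick 0 v(0, 3): opens on M3
  -> R3 @ bar 0 tick 1 v(2, 3): G4 above E4
  -> R3 @ bar 0 tick 2 v(2, 3): G4 above E4
  -> R3 @ bar 0 tick 3 v(2, 3): G4 above E4
  -> R3 @ bar 1 tick 0 v(2, 3): F4 above D4
  -> R3 @ bar 1 tick 1 v(2, 3): F4 above D4
  -> R3 @ bar 1 tick 2 v(2, 3): F4 above D4
  -> R3 @ bar 1 tick 3 v(2, 3): F4 above D4
  -> R1 @ bar 2 tick 0 v(0, 1): D3/A3 P5 -> C3/G3 P5 similar
  -> R2 @ bar 2 tick 0 v(0, 3): D3/D4 P8 -> C3/G3 P5 similar
  -> R2 @ bar 2 tick 0 v(1, 3): A3/D4 P4 -> G3/G3 P1 similar
  -> R3 @ bar 2 tick 0 v(2, 3): B3 above G3
  -> R4 @ bar 2 tick 0 v(0, 2): C3/B3 M7 untreated
  -> R7 @ bar 2 tick 0 v(2,): F4->B3 leap 6st
  -> R3 @ bar 2 tick 1 v(2, 3): B3 above G3
  -> R3 @ bar 2 tick 2 v(2, 3): B3 above G3
  -> R3 @ bar 2 tick 3 v(2, 3): B3 above G3
  -> R1 @ bar 3 tick 0 v(0, 3): C3/G3 P5 -> E3/B3 P5 similar
  -> R3 @ bar 3 tick 0 v(0, 1): E3 above D3
  -> R3 @ bar 3 tick 0 v(2, 3): G4 above B3
  -> R4 @ bar 3 tick 0 v(0, 1): E3/D3 M2 untreated
  -> R3 @ bar 3 tick 1 v(0, 1): E3 above D3
  -> R3 @ bar 3 tick 1 v(2, 3): G4 above B3
  -> R3 @ bar 3 tick 2 v(0, 1): E3 above D3
  -> R3 @ bar 3 tick 2 v(2, 3): G4 above B3
  -> R3 @ bar 3 tick 3 v(0, 1): E3 above D3
  -> R3 @ bar 3 tick 3 v(2, 3): G4 above B3
  -> R1 @ bar 4 tick 0 v(0, 3): E3/B3 P5 -> D3/A3 P5 similar
  -> R3 @ bar 4 tick 0 v(2, 3): A4 above A3
  -> R3 @ bar 4 tick 1 v(2, 3): A4 above A3
  -> R3 @ bar 4 tick 2 v(2, 3): A4 above A3
  -> R3 @ bar 4 tick 3 v(2, 3): A4 above A3
  -> R3 @ bar 5 tick 0 v(2, 3): A3 above F3
  -> R4 @ bar 5 tick 0 v(0, 2): B2/A3 m7 untreated
  -> R4 @ bar 5 tick 0 v(0, 3): B2/F3 TT untreated
  -> R3 @ bar 5 tick 1 v(2, 3): A3 above F3
  -> R3 @ bar 5 tick 2 v(2, 3): A3 above F3
  -> R3 @ bar 5 tick 3 v(2, 3): A3 above F3
  -> R2 @ bar 6 tick 0 v(0, 3): B2/F3 TT -> D3/D4 P8 similar
  -> R3 @ bar 6 tick 0 v(2, 3): F4 above D4
  -> R8 @ bar 6 tick 0 v(0, 3): penult P8 not 3rd/6th
  -> R3 @ bar 6 tick 1 v(2, 3): F4 above D4
  -> R3 @ bar 6 tick 2 v(2, 3): F4 above D4
  -> R3 @ bar 6 tick 3 v(2, 3): F4 above D4
  -> R2 @ bar 7 tick 0 v(1, 2): B3/F4 TT -> C4/G4 P5 similar
  -> R3 @ bar 7 tick 0 v(2, 3): G4 above E4
  -> R3 @ bar 7 tick 1 v(2, 3): G4 above E4
  -> R3 @ bar 7 tick 2 v(2, 3): G4 above E4
  -> R3 @ bar 7 tick 3 v(2, 3): G4 above E4
  -> R6 @ bar 7 tick 3 v(0, 3): closes on M3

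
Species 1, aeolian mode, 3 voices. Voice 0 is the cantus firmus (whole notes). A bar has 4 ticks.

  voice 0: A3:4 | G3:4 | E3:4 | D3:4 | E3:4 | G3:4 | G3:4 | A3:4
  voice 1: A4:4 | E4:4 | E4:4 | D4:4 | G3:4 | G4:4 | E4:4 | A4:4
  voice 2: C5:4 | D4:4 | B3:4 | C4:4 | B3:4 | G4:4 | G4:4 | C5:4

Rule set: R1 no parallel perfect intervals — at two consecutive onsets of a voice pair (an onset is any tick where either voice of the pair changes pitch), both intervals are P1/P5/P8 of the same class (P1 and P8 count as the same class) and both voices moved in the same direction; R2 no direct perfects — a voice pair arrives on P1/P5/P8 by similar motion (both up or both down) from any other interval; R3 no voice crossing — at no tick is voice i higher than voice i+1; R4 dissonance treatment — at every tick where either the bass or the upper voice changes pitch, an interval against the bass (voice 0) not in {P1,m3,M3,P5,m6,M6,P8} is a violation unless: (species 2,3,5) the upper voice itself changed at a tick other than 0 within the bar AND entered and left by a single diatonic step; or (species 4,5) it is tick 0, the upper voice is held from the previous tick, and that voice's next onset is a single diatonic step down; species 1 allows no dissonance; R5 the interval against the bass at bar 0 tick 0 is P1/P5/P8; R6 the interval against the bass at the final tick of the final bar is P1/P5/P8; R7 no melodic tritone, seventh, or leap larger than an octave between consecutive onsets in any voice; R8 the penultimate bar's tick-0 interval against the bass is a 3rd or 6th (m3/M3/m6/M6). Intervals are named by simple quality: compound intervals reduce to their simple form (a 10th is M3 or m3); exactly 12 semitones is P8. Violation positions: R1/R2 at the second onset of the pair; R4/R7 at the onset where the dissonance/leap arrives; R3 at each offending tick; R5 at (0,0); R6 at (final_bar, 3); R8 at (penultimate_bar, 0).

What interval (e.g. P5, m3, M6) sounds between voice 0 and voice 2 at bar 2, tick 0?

P5

voice 0=E3 voice 2=B3 -> P5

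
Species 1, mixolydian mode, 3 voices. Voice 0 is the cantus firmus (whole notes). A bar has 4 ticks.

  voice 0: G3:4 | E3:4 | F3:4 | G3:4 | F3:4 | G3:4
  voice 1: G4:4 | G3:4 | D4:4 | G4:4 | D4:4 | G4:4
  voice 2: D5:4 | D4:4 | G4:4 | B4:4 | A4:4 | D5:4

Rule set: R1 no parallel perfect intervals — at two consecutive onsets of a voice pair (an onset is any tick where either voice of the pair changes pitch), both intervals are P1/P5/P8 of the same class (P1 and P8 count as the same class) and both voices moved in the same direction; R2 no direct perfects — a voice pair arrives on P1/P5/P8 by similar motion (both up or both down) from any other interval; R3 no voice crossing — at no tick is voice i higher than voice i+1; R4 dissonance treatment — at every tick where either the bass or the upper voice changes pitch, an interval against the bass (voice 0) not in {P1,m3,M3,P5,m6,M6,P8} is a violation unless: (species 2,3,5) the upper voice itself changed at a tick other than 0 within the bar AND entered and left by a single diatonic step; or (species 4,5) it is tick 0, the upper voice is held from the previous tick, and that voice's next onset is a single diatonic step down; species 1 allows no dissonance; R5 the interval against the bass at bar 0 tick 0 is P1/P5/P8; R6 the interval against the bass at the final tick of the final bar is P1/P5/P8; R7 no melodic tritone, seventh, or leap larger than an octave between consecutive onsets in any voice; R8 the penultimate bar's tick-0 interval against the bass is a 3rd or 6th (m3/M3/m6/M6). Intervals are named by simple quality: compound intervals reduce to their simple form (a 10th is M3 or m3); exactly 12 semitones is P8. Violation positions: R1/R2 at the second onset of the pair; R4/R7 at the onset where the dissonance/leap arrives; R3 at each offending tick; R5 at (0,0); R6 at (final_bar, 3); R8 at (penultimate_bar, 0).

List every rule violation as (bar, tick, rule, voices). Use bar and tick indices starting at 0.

(1, 0, R1, (1, 2))
(1, 0, R4, (0, 2))
(2, 0, R4, (0, 2))
(3, 0, R2, (0, 1))
(4, 0, R2, (1, 2))
(5, 0, R1, (1, 2))
(5, 0, R2, (0, 1))
(5, 0, R2, (0, 2))

bar 0: v0=G3 v1=G4 v2=D5 downbeat P5
bar 1: v0=E3 v1=G3 v2=D4 downbeat m7
bar 2: v0=F3 v1=D4 v2=G4 downbeat M2
bar 3: v0=G3 v1=G4 v2=B4 downbeat M3
bar 4: v0=F3 v1=D4 v2=A4 downbeat M3
bar 5: v0=G3 v1=G4 v2=D5 downbeat P5
  -> R1 @ bar 1 tick 0 v(1, 2): G4/D5 P5 -> G3/D4 P5 similar
  -> R4 @ bar 1 tick 0 v(0, 2): E3/D4 m7 untreated
  -> R4 @ bar 2 tick 0 v(0, 2): F3/G4 M2 untreated
  -> R2 @ bar 3 tick 0 v(0, 1): F3/D4 M6 -> G3/G4 P8 similar
  -> R2 @ bar 4 tick 0 v(1, 2): G4/B4 M3 -> D4/A4 P5 similar
  -> R1 @ bar 5 tick 0 v(1, 2): D4/A4 P5 -> G4/D5 P5 similar
  -> R2 @ bar 5 tick 0 v(0, 1): F3/D4 M6 -> G3/G4 P8 similar
  -> R2 @ bar 5 tick 0 v(0, 2): F3/A4 M3 -> G3/D5 P5 similar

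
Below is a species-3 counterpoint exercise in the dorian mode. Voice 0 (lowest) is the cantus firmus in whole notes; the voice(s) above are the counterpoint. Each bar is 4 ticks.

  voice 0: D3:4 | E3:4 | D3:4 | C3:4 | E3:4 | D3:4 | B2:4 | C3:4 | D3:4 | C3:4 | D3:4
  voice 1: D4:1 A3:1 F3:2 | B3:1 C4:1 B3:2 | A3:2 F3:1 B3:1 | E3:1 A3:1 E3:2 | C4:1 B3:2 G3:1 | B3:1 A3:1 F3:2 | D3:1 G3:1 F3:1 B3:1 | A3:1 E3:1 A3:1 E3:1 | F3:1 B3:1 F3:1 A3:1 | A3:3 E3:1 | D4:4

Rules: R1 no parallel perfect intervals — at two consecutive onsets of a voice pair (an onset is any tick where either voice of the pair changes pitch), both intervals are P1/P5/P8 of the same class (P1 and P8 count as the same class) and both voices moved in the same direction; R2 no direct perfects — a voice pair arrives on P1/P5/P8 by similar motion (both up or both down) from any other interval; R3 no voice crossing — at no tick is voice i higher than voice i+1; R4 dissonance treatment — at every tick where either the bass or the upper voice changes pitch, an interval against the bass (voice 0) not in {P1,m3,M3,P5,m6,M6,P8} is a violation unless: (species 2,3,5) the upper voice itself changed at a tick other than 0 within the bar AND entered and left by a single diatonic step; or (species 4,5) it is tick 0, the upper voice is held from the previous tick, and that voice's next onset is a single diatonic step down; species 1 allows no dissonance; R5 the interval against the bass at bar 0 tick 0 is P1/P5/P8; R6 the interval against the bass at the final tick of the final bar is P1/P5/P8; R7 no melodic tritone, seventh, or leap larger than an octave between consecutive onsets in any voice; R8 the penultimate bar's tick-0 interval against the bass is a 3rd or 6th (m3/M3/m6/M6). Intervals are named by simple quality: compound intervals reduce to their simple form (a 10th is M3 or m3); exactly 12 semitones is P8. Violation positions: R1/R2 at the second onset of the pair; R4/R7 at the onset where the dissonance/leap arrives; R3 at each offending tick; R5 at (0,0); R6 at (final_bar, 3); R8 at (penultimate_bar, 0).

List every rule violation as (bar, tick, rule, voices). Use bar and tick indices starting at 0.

(1, 0, R2, (0, 1))
(1, 0, R7, (1,))
(2, 0, R1, (0, 1))
(2, 3, R7, (1,))
(6, 2, R4, (0, 1))
(6, 3, R7, (1,))
(8, 1, R7, (1,))
(8, 2, R7, (1,))
(10, 0, R2, (0, 1))
(10, 0, R7, (1,))

bar 0: v0=D3 v1=D4 downbeat P8
bar 1: v0=E3 v1=B3 downbeat P5
bar 2: v0=D3 v1=A3 downbeat P5
bar 3: v0=C3 v1=E3 downbeat M3
bar 4: v0=E3 v1=C4 downbeat m6
bar 5: v0=D3 v1=B3 downbeat M6
bar 6: v0=B2 v1=D3 downbeat m3
bar 7: v0=C3 v1=A3 downbeat M6
bar 8: v0=D3 v1=F3 downbeat m3
bar 9: v0=C3 v1=A3 downbeat M6
bar 10: v0=D3 v1=D4 downbeat P8
  -> R2 @ bar 1 tick 0 v(0, 1): D3/F3 m3 -> E3/B3 P5 similar
  -> R7 @ bar 1 tick 0 v(1,): F3->B3 leap 6st
  -> R1 @ bar 2 tick 0 v(0, 1): E3/B3 P5 -> D3/A3 P5 similar
  -> R7 @ bar 2 tick 3 v(1,): F3->B3 leap 6st
  -> R4 @ bar 6 tick 2 v(0, 1): B2/F3 TT untreated
  -> R7 @ bar 6 tick 3 v(1,): F3->B3 leap 6st
  -> R7 @ bar 8 tick 1 v(1,): F3->B3 leap 6st
  -> R7 @ bar 8 tick 2 v(1,): B3->F3 leap 6st
  -> R2 @ bar 10 tick 0 v(0, 1): C3/E3 M3 -> D3/D4 P8 similar
  -> R7 @ bar 10 tick 0 v(1,): E3->D4 leap 10st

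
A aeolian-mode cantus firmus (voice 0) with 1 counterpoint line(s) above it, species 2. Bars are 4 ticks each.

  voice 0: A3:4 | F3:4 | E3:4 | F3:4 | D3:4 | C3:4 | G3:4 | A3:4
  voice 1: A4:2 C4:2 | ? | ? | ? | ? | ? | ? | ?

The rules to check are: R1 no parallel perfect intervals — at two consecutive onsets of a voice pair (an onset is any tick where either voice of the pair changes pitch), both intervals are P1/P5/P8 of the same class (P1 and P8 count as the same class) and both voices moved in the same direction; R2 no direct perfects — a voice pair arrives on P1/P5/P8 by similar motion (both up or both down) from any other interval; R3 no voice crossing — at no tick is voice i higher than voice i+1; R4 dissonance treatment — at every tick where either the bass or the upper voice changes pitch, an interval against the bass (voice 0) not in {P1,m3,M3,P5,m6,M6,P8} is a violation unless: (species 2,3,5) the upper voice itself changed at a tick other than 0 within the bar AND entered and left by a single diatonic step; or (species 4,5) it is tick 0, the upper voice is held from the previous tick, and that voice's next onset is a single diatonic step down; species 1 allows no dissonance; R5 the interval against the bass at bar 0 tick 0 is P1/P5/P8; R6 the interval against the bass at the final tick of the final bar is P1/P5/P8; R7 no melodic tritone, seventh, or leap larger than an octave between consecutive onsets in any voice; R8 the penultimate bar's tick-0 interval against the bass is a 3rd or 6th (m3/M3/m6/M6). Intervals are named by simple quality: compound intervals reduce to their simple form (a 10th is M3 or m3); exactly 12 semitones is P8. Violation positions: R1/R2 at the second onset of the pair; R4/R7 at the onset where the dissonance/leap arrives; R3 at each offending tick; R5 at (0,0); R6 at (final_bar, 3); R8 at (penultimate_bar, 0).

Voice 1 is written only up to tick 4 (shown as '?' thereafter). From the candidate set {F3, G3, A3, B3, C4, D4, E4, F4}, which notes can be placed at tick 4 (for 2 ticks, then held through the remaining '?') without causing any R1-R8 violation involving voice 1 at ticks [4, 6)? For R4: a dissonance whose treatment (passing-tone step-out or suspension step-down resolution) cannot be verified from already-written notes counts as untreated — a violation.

{A3, C4, D4, F4}

F3: violates R2
G3: violates R4
A3: legal
B3: violates R4
C4: legal
D4: legal
E4: violates R4
F4: legal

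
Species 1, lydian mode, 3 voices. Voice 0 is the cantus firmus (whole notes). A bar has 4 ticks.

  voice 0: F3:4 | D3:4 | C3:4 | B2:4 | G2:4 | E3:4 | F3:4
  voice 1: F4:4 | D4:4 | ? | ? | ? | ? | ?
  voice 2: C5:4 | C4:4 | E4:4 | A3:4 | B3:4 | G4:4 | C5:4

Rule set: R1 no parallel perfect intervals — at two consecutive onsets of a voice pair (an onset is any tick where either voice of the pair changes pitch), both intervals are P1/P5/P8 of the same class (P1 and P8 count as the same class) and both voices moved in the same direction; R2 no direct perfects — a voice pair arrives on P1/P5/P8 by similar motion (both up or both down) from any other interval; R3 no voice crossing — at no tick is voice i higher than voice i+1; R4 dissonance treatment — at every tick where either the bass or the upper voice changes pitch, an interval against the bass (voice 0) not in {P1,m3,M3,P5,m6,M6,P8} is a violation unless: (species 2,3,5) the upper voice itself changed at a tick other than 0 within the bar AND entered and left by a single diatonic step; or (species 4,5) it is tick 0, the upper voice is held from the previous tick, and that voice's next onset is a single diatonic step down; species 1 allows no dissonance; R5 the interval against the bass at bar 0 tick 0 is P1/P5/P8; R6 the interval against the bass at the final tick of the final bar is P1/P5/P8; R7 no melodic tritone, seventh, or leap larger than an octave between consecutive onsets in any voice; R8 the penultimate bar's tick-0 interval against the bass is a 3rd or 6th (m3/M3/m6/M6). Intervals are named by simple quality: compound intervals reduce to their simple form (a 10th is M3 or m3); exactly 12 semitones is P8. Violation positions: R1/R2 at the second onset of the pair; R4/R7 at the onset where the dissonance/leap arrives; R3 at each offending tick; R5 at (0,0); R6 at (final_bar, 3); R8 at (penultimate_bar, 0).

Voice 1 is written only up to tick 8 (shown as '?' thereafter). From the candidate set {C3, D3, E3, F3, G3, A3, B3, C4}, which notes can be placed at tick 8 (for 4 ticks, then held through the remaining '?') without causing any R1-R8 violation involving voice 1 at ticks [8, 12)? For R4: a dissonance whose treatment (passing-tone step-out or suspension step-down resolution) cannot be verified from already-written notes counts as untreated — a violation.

C3: violates R1,R7
D3: violates R4
E3: violates R7
F3: violates R4
G3: violates R2
A3: legal
B3: violates R4
C4: violates R1

{A3}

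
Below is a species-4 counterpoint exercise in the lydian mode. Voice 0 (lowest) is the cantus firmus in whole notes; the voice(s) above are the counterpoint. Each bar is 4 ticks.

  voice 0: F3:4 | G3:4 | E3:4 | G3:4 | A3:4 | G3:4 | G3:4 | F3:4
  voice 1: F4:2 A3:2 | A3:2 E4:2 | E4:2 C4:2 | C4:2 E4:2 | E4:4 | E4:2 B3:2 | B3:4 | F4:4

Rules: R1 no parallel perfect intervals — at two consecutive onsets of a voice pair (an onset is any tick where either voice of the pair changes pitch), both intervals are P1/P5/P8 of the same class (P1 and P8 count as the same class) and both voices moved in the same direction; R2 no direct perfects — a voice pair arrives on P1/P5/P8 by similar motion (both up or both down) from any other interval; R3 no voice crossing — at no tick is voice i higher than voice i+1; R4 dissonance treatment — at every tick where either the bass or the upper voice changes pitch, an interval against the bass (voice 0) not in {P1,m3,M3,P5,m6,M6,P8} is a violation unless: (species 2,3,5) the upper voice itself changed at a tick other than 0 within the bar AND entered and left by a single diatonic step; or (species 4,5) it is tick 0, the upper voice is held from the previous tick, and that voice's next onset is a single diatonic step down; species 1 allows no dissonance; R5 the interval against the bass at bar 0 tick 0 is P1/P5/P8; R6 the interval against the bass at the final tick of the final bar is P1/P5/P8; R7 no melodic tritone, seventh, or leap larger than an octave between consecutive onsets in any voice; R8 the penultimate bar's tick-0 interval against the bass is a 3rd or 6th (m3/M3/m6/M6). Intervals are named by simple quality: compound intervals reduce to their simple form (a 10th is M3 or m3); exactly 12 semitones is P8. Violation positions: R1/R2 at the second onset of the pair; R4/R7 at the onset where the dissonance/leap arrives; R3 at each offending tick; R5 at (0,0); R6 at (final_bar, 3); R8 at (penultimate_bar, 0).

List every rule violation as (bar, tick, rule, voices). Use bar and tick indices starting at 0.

bar 0: v0=F3 v1=F4 downbeat P8
bar 1: v0=G3 v1=A3 downbeat M2
bar 2: v0=E3 v1=E4 downbeat P8
bar 3: v0=G3 v1=C4 downbeat P4
bar 4: v0=A3 v1=E4 downbeat P5
bar 5: v0=G3 v1=E4 downbeat M6
bar 6: v0=G3 v1=B3 downbeat M3
bar 7: v0=F3 v1=F4 downbeat P8
  -> R4 @ bar 1 tick 0 v(0, 1): G3/A3 M2 untreated
  -> R4 @ bar 3 tick 0 v(0, 1): G3/C4 P4 untreated
  -> R7 @ bar 7 tick 0 v(1,): B3->F4 leap 6st

(1, 0, R4, (0, 1))
(3, 0, R4, (0, 1))
(7, 0, R7, (1,))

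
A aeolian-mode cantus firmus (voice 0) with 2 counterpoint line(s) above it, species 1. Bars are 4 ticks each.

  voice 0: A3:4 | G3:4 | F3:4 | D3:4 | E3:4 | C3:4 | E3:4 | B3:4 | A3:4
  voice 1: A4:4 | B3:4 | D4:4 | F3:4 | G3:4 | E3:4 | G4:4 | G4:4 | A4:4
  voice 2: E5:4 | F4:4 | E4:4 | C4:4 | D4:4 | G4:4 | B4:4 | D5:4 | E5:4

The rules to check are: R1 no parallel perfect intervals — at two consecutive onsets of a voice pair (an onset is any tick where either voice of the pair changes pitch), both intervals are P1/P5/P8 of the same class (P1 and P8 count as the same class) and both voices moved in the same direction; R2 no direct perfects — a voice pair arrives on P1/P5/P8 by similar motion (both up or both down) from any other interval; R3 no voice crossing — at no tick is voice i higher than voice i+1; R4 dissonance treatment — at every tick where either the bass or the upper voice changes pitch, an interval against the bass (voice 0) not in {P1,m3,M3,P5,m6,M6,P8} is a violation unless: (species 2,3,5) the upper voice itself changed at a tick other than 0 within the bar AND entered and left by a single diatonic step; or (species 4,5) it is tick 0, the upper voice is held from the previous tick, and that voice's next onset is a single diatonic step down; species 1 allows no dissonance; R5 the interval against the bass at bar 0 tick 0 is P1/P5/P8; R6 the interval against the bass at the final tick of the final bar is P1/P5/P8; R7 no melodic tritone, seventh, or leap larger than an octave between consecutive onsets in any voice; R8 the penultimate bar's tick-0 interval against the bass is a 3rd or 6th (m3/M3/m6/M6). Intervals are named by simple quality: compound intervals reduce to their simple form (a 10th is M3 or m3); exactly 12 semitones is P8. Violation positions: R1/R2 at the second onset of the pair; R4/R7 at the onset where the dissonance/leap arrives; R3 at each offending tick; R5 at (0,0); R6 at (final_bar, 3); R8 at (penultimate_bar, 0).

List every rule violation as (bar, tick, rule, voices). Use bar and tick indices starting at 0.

(1, 0, R4, (0, 2))
(1, 0, R7, (1,))
(1, 0, R7, (2,))
(2, 0, R4, (0, 2))
(3, 0, R2, (1, 2))
(3, 0, R4, (0, 2))
(4, 0, R1, (1, 2))
(4, 0, R4, (0, 2))
(6, 0, R1, (0, 2))
(6, 0, R7, (1,))
(8, 0, R1, (1, 2))

bar 0: v0=A3 v1=A4 v2=E5 downbeat P5
bar 1: v0=G3 v1=B3 v2=F4 downbeat m7
bar 2: v0=F3 v1=D4 v2=E4 downbeat M7
bar 3: v0=D3 v1=F3 v2=C4 downbeat m7
bar 4: v0=E3 v1=G3 v2=D4 downbeat m7
bar 5: v0=C3 v1=E3 v2=G4 downbeat P5
bar 6: v0=E3 v1=G4 v2=B4 downbeat P5
bar 7: v0=B3 v1=G4 v2=D5 downbeat m3
bar 8: v0=A3 v1=A4 v2=E5 downbeat P5
  -> R4 @ bar 1 tick 0 v(0, 2): G3/F4 m7 untreated
  -> R7 @ bar 1 tick 0 v(1,): A4->B3 leap 10st
  -> R7 @ bar 1 tick 0 v(2,): E5->F4 leap 11st
  -> R4 @ bar 2 tick 0 v(0, 2): F3/E4 M7 untreated
  -> R2 @ bar 3 tick 0 v(1, 2): D4/E4 M2 -> F3/C4 P5 similar
  -> R4 @ bar 3 tick 0 v(0, 2): D3/C4 m7 untreated
  -> R1 @ bar 4 tick 0 v(1, 2): F3/C4 P5 -> G3/D4 P5 similar
  -> R4 @ bar 4 tick 0 v(0, 2): E3/D4 m7 untreated
  -> R1 @ bar 6 tick 0 v(0, 2): C3/G4 P5 -> E3/B4 P5 similar
  -> R7 @ bar 6 tick 0 v(1,): E3->G4 leap 15st
  -> R1 @ bar 8 tick 0 v(1, 2): G4/D5 P5 -> A4/E5 P5 similar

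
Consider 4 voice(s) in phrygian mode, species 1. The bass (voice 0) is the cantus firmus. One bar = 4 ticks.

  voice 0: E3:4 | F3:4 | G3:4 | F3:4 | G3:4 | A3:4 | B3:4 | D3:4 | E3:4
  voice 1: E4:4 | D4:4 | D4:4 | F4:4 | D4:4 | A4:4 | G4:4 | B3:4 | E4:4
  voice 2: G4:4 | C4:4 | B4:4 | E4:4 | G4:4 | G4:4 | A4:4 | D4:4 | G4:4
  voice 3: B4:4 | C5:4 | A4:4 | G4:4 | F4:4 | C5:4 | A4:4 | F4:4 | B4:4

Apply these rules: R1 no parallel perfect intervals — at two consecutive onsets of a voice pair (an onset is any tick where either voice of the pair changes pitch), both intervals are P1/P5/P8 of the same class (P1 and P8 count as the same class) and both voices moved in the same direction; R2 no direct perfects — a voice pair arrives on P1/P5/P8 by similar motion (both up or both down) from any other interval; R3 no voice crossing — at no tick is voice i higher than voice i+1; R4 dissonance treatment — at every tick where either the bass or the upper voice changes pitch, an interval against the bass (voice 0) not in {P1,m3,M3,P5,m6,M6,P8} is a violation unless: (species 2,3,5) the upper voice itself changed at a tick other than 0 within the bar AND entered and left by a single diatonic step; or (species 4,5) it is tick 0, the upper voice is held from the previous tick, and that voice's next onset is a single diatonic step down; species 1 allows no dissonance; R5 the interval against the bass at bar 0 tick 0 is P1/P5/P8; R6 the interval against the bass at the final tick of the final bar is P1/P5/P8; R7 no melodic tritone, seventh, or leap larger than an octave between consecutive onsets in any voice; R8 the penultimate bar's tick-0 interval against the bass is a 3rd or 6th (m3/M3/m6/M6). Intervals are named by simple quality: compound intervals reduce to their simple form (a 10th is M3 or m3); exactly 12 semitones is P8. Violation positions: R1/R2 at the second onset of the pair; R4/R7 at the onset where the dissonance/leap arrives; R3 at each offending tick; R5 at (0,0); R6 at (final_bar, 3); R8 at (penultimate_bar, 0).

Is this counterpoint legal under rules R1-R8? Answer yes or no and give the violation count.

bar 0: v0=E3 v1=E4 v2=G4 v3=B4 (P5)
bar 1: v0=F3 v1=D4 v2=C4 v3=C5 (P5)
bar 2: v0=G3 v1=D4 v2=B4 v3=A4 (M2)
bar 3: v0=F3 v1=F4 v2=E4 v3=G4 (M2)
bar 4: v0=G3 v1=D4 v2=G4 v3=F4 (m7)
bar 5: v0=A3 v1=A4 v2=G4 v3=C5 (m3)
bar 6: v0=B3 v1=G4 v2=A4 v3=A4 (m7)
bar 7: v0=D3 v1=B3 v2=D4 v3=F4 (m3)
bar 8: v0=E3 v1=E4 v2=G4 v3=B4 (P5)
  R5 @ bar0.0: opens on m3
  R1 @ bar1.0: E3/B4 P5 -> F3/C5 P5 similar
  R3 @ bar1.0: D4 above C4
  R3 @ bar1.1: D4 above C4
  R3 @ bar1.2: D4 above C4
  R3 @ bar1.3: D4 above C4
  R3 @ bar2.0: B4 above A4
  R4 @ bar2.0: G3/A4 M2 untreated
  R7 @ bar2.0: C4->B4 leap 11st
  R3 @ bar2.1: B4 above A4
  R3 @ bar2.2: B4 above A4
  R3 @ bar2.3: B4 above A4
  R3 @ bar3.0: F4 above E4
  R4 @ bar3.0: F3/E4 M7 untreated
  R4 @ bar3.0: F3/G4 M2 untreated
  R3 @ bar3.1: F4 above E4
  R3 @ bar3.2: F4 above E4
  R3 @ bar3.3: F4 above E4
  R2 @ bar4.0: F3/E4 M7 -> G3/G4 P8 similar
  R3 @ bar4.0: G4 above F4
  R4 @ bar4.0: G3/F4 m7 untreated
  R3 @ bar4.1: G4 above F4
  R3 @ bar4.2: G4 above F4
  R3 @ bar4.3: G4 above F4
  R2 @ bar5.0: G3/D4 P5 -> A3/A4 P8 similar
  R3 @ bar5.0: A4 above G4
  R4 @ bar5.0: A3/G4 m7 untreated
  R3 @ bar5.1: A4 above G4
  R3 @ bar5.2: A4 above G4
  R3 @ bar5.3: A4 above G4
  R4 @ bar6.0: B3/A4 m7 untreated
  R4 @ bar6.0: B3/A4 m7 untreated
  R2 @ bar7.0: B3/A4 m7 -> D3/D4 P8 similar
  R8 @ bar7.0: penult P8 not 3rd/6th
  R2 @ bar8.0: D3/B3 M6 -> E3/E4 P8 similar
  R2 @ bar8.0: D3/F4 m3 -> E3/B4 P5 similar
  R2 @ bar8.0: B3/F4 TT -> E4/B4 P5 similar
  R7 @ bar8.0: F4->B4 leap 6st
  R6 @ bar8.3: closes on m3

No (39 violations)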